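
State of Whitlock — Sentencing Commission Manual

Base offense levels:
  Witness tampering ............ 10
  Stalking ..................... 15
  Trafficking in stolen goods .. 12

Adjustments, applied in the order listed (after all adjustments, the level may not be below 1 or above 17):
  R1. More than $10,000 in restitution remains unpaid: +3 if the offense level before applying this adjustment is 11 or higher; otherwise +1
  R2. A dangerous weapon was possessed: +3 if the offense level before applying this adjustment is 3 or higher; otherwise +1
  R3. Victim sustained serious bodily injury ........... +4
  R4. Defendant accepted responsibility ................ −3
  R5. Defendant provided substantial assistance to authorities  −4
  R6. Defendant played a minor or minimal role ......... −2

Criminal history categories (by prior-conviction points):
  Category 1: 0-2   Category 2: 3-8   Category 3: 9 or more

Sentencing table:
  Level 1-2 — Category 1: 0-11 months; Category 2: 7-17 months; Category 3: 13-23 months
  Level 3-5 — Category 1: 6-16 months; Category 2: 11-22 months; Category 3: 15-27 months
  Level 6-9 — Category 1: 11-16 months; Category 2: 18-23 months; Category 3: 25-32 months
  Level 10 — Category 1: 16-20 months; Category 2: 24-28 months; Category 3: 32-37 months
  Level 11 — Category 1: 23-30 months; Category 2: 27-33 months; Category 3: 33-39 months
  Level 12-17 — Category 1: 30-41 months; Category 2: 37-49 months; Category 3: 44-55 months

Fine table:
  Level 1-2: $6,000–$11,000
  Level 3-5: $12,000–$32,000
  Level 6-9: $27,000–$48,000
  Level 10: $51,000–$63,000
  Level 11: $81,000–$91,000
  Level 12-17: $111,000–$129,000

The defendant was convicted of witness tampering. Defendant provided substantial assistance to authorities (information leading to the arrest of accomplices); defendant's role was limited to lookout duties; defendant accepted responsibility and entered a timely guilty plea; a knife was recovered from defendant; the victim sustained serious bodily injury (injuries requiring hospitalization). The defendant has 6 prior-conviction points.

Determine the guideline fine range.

Base offense level for witness tampering: 10.
R2 applies (level before this adjustment is 10 ≥ 3, so +3): 10 + 3 = 13.
R3 applies: 13 + 4 = 17.
R4 applies: 17 − 3 = 14.
R5 applies: 14 − 4 = 10.
R6 applies: 10 − 2 = 8.
Final offense level: 8.
Level 8 falls in the 6-9 band.
Fine table: Level 6-9 → $27,000–$48,000.

$27,000–$48,000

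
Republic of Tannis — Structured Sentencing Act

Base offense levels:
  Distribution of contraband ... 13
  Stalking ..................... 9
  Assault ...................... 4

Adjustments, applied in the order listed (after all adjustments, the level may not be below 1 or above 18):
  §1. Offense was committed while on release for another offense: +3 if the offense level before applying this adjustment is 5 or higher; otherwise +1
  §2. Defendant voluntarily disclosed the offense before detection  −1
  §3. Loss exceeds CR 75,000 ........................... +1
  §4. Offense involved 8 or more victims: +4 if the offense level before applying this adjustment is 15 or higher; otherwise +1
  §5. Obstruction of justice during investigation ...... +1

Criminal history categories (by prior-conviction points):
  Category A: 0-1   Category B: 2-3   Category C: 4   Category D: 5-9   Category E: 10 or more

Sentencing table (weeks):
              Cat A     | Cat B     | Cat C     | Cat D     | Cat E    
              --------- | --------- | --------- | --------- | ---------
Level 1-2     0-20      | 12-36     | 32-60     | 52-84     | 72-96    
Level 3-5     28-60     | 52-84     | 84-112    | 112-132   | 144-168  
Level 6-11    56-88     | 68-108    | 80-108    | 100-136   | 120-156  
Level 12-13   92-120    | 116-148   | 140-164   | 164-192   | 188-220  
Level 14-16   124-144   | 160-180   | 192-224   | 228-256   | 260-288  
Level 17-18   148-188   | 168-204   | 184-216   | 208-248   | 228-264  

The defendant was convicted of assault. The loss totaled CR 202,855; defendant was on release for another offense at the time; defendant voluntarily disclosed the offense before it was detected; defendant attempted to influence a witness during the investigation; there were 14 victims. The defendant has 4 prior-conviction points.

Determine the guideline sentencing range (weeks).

Base offense level for assault: 4.
§1 applies (level before this adjustment is 4 < 5, so +1): 4 + 1 = 5.
§2 applies: 5 − 1 = 4.
§3 applies: 4 + 1 = 5.
§4 applies (level before this adjustment is 5 < 15, so +1): 5 + 1 = 6.
§5 applies: 6 + 1 = 7.
Final offense level: 7.
Criminal history: 4 prior points → Category C (4).
Level 7 falls in the 6-11 band.
Grid: Level 6-11 × Category C = 80-108 weeks.

80-108 weeks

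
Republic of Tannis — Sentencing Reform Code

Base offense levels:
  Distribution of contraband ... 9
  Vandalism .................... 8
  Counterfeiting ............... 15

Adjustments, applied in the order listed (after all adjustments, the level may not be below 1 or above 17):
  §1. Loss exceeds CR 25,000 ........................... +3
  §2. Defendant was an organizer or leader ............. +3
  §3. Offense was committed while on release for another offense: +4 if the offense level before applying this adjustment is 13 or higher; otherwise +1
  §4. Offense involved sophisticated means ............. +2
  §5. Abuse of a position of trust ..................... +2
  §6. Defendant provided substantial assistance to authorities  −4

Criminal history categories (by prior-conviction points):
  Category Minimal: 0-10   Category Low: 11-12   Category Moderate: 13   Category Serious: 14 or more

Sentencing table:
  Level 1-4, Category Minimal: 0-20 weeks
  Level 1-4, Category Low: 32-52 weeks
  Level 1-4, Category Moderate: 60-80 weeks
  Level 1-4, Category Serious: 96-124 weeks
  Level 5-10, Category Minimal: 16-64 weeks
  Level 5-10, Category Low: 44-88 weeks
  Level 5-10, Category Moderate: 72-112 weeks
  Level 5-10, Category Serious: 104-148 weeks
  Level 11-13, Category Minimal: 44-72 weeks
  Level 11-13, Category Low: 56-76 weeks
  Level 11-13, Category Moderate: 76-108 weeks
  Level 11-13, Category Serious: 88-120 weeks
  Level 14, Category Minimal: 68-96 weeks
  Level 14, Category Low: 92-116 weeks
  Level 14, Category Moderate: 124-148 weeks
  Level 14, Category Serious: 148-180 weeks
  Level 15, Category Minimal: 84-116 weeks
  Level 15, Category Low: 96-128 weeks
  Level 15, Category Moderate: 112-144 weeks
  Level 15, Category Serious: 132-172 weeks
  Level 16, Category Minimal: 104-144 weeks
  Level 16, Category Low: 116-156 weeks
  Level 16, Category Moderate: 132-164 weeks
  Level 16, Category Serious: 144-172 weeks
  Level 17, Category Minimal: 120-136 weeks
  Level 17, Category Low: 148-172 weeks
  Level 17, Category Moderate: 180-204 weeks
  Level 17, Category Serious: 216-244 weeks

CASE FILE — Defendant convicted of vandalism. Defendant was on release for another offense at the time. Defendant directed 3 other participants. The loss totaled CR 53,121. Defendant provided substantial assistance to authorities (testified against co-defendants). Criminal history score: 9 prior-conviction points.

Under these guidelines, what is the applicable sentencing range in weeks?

Base offense level for vandalism: 8.
§1 applies: 8 + 3 = 11.
§2 applies: 11 + 3 = 14.
§3 applies (level before this adjustment is 14 ≥ 13, so +4): 14 + 4 = 18.
§4 does not apply.
§5 does not apply.
§6 applies: 18 − 4 = 14.
Final offense level: 14.
Criminal history: 9 prior points → Category Minimal (0-10).
Level 14 falls in the 14 band.
Grid: Level 14 × Category Minimal = 68-96 weeks.

68-96 weeks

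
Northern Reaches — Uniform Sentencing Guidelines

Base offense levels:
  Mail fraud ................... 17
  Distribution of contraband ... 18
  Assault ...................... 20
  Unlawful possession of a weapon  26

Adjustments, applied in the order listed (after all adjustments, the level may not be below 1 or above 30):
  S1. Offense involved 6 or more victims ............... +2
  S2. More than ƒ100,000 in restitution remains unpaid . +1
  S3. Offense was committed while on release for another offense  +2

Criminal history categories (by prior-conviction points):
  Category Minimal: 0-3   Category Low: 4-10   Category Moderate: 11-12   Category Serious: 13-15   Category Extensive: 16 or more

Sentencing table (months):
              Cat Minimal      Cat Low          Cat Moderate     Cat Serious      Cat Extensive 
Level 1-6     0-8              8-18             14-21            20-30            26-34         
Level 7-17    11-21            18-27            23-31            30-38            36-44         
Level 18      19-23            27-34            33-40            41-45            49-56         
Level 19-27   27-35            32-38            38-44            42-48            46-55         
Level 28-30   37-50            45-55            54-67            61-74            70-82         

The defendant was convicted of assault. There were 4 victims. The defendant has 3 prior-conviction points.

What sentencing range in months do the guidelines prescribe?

27-35 months

Base offense level for assault: 20.
Final offense level: 20.
Criminal history: 3 prior points → Category Minimal (0-3).
Level 20 falls in the 19-27 band.
Grid: Level 19-27 × Category Minimal = 27-35 months.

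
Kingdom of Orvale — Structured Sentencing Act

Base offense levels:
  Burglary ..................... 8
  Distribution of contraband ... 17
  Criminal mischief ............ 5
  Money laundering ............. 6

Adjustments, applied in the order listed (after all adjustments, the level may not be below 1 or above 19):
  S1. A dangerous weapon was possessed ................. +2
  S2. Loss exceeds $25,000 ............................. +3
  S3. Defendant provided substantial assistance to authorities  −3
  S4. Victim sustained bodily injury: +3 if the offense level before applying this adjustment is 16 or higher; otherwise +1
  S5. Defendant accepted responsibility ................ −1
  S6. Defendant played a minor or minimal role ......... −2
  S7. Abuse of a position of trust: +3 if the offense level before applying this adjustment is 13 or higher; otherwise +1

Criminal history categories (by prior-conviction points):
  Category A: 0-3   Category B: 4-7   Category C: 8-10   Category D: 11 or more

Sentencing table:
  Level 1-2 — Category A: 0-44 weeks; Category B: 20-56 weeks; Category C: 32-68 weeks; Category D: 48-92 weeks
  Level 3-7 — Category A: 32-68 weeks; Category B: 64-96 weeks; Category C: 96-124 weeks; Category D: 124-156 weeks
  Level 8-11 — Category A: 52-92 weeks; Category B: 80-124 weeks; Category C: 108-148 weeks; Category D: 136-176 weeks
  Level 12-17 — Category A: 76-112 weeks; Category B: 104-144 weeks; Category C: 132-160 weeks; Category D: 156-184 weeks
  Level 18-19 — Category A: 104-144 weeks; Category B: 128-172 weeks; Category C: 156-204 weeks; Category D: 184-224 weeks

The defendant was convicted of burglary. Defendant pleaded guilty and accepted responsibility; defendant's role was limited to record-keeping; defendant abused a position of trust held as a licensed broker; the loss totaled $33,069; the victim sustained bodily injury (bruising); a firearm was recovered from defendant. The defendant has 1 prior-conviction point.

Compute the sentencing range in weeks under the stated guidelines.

Base offense level for burglary: 8.
S1 applies: 8 + 2 = 10.
S2 applies: 10 + 3 = 13.
S3 does not apply.
S4 applies (level before this adjustment is 13 < 16, so +1): 13 + 1 = 14.
S5 applies: 14 − 1 = 13.
S6 applies: 13 − 2 = 11.
S7 applies (level before this adjustment is 11 < 13, so +1): 11 + 1 = 12.
Final offense level: 12.
Criminal history: 1 prior point → Category A (0-3).
Level 12 falls in the 12-17 band.
Grid: Level 12-17 × Category A = 76-112 weeks.

76-112 weeks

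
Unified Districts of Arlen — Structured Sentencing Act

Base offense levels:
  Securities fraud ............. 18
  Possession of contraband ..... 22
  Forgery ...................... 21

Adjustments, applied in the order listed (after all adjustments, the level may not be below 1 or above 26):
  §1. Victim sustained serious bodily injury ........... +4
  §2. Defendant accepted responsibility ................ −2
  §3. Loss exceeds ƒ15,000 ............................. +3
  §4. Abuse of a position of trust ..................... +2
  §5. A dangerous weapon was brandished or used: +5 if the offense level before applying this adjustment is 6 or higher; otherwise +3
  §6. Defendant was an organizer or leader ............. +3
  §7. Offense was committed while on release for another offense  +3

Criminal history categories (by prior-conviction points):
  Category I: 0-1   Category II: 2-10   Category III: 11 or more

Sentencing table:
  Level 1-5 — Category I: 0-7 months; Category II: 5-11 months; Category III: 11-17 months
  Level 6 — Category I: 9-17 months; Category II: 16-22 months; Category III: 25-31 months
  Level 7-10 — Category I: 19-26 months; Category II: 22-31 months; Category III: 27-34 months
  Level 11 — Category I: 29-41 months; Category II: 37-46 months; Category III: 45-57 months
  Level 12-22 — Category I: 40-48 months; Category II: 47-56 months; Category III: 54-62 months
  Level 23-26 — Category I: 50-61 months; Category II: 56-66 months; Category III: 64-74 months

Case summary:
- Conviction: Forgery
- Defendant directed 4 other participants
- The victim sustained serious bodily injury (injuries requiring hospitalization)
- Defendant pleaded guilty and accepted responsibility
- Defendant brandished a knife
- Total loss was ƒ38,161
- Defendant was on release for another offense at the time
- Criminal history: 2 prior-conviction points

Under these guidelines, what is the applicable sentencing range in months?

Base offense level for forgery: 21.
§1 applies: 21 + 4 = 25.
§2 applies: 25 − 2 = 23.
§3 applies: 23 + 3 = 26.
§5 applies (level before this adjustment is 26 ≥ 6, so +5): 26 + 5 = 31.
§6 applies: 31 + 3 = 34.
§7 applies: 34 + 3 = 37.
Level 37 exceeds the maximum of 26; capped at 26.
Final offense level: 26.
Criminal history: 2 prior points → Category II (2-10).
Level 26 falls in the 23-26 band.
Grid: Level 23-26 × Category II = 56-66 months.

56-66 months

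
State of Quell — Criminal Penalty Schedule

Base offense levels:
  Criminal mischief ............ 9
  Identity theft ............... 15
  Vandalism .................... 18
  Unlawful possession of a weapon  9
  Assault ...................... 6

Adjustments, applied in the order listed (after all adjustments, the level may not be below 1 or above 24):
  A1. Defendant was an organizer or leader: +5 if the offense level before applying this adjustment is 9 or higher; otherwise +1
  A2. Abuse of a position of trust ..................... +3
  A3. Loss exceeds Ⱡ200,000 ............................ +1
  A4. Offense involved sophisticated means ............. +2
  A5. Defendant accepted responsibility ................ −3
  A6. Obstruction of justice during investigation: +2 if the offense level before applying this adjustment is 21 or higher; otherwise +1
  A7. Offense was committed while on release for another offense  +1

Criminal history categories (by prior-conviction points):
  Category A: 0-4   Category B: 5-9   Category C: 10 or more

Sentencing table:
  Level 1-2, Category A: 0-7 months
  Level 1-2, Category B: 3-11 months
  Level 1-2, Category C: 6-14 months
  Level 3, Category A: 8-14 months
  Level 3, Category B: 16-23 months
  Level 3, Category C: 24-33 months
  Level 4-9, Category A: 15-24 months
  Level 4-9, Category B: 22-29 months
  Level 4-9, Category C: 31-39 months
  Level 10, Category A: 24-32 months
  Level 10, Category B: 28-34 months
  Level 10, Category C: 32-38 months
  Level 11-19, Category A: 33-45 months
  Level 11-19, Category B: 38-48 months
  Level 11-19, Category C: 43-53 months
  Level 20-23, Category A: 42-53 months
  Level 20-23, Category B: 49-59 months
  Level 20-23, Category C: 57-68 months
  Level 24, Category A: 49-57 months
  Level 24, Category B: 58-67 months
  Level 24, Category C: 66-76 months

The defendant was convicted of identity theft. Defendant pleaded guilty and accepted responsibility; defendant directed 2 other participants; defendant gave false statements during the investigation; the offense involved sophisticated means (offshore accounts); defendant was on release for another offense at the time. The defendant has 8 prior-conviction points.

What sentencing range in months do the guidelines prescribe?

Base offense level for identity theft: 15.
A1 applies (level before this adjustment is 15 ≥ 9, so +5): 15 + 5 = 20.
A3 does not apply.
A4 applies: 20 + 2 = 22.
A5 applies: 22 − 3 = 19.
A6 applies (level before this adjustment is 19 < 21, so +1): 19 + 1 = 20.
A7 applies: 20 + 1 = 21.
Final offense level: 21.
Criminal history: 8 prior points → Category B (5-9).
Level 21 falls in the 20-23 band.
Grid: Level 20-23 × Category B = 49-59 months.

49-59 months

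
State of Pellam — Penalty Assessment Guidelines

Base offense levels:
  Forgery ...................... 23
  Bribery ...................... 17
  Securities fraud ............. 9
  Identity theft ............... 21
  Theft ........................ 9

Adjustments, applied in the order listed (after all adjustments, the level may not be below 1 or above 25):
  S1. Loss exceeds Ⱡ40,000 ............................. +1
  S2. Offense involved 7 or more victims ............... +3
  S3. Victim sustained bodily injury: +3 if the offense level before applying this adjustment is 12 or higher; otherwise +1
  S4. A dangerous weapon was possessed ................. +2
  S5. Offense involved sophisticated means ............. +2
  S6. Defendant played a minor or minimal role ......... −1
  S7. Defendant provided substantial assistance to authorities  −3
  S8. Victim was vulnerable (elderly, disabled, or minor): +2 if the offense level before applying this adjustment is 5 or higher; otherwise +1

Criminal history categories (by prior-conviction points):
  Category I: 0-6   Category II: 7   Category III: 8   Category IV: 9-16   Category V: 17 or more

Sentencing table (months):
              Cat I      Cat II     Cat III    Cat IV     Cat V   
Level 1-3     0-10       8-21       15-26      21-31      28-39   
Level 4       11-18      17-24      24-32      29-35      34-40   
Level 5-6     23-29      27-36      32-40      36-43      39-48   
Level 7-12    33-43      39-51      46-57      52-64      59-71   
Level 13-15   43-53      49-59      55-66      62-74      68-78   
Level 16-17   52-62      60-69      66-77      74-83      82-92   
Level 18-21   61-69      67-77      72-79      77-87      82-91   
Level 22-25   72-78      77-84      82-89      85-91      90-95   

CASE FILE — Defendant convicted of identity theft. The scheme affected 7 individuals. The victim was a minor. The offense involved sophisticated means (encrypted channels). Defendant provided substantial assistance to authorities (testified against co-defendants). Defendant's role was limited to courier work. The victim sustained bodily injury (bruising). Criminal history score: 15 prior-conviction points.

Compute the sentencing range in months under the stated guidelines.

Base offense level for identity theft: 21.
S1 does not apply.
S2 applies: 21 + 3 = 24.
S3 applies (level before this adjustment is 24 ≥ 12, so +3): 24 + 3 = 27.
S5 applies: 27 + 2 = 29.
S6 applies: 29 − 1 = 28.
S7 applies: 28 − 3 = 25.
S8 applies (level before this adjustment is 25 ≥ 5, so +2): 25 + 2 = 27.
Level 27 exceeds the maximum of 25; capped at 25.
Final offense level: 25.
Criminal history: 15 prior points → Category IV (9-16).
Level 25 falls in the 22-25 band.
Grid: Level 22-25 × Category IV = 85-91 months.

85-91 months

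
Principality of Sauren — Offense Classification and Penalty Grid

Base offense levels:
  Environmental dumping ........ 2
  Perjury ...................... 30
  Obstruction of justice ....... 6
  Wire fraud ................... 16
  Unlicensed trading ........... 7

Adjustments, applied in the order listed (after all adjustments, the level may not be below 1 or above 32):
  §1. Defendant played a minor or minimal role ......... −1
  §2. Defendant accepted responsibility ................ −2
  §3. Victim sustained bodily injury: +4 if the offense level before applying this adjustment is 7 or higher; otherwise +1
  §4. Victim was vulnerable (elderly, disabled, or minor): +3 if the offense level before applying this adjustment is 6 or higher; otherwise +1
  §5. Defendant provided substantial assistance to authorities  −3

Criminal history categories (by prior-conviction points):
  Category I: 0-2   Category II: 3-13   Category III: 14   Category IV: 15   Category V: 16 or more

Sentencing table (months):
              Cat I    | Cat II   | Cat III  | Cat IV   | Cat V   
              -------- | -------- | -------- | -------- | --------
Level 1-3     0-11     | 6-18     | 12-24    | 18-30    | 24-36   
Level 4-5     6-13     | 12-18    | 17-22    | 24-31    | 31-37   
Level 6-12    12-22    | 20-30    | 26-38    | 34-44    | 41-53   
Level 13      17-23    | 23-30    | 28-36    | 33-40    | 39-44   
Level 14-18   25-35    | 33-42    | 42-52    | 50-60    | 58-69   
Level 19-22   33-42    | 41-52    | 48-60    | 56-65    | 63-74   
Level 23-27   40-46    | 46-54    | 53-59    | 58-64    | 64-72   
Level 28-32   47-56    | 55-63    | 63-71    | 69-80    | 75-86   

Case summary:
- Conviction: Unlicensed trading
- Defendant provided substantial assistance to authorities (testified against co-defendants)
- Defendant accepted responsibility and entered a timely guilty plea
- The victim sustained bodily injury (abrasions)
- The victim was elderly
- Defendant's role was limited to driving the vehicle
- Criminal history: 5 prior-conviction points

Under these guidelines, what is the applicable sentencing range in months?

Base offense level for unlicensed trading: 7.
§1 applies: 7 − 1 = 6.
§2 applies: 6 − 2 = 4.
§3 applies (level before this adjustment is 4 < 7, so +1): 4 + 1 = 5.
§4 applies (level before this adjustment is 5 < 6, so +1): 5 + 1 = 6.
§5 applies: 6 − 3 = 3.
Final offense level: 3.
Criminal history: 5 prior points → Category II (3-13).
Level 3 falls in the 1-3 band.
Grid: Level 1-3 × Category II = 6-18 months.

6-18 months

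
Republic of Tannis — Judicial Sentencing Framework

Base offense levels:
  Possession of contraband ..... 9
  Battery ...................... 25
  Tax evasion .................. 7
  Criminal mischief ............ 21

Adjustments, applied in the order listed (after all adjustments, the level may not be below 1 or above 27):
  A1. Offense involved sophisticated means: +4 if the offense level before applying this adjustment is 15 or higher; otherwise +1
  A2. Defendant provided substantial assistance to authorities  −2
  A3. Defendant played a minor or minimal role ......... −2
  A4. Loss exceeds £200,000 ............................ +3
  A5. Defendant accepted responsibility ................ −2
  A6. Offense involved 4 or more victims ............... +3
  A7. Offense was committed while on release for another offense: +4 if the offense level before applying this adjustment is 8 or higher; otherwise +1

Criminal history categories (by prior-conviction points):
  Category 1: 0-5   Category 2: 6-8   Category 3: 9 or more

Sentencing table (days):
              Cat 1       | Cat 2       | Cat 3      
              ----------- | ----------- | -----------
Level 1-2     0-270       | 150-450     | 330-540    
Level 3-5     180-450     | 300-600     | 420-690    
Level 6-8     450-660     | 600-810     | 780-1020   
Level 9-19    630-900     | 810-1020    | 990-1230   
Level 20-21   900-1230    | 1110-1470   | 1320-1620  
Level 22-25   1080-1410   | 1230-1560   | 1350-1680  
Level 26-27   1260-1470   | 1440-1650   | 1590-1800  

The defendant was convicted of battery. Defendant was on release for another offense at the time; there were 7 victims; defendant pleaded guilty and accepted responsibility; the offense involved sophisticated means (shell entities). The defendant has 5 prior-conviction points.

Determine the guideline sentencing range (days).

Base offense level for battery: 25.
A1 applies (level before this adjustment is 25 ≥ 15, so +4): 25 + 4 = 29.
A3 does not apply.
A4 does not apply.
A5 applies: 29 − 2 = 27.
A6 applies: 27 + 3 = 30.
A7 applies (level before this adjustment is 30 ≥ 8, so +4): 30 + 4 = 34.
Level 34 exceeds the maximum of 27; capped at 27.
Final offense level: 27.
Criminal history: 5 prior points → Category 1 (0-5).
Level 27 falls in the 26-27 band.
Grid: Level 26-27 × Category 1 = 1260-1470 days.

1260-1470 days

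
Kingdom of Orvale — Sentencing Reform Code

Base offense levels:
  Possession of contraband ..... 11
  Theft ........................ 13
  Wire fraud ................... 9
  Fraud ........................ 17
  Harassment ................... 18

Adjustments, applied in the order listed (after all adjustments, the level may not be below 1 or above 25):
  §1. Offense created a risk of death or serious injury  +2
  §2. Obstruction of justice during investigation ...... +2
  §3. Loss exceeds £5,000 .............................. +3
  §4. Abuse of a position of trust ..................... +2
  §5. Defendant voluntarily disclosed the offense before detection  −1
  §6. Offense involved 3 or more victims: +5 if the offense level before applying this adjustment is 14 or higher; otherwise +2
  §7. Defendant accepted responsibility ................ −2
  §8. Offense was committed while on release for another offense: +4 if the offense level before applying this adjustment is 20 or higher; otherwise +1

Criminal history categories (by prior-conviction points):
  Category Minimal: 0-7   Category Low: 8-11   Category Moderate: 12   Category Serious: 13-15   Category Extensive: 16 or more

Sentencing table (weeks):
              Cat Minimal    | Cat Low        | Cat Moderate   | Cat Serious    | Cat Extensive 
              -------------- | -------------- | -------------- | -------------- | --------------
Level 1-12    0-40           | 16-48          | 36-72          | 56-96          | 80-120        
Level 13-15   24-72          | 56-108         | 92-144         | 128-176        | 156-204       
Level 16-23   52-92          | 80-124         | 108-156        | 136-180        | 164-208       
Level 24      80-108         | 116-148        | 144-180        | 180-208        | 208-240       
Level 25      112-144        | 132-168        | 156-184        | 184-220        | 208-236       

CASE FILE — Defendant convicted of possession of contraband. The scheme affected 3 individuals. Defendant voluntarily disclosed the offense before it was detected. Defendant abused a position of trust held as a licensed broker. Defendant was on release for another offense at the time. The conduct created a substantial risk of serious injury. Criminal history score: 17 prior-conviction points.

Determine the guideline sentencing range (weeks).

164-208 weeks

Base offense level for possession of contraband: 11.
§1 applies: 11 + 2 = 13.
§4 applies: 13 + 2 = 15.
§5 applies: 15 − 1 = 14.
§6 applies (level before this adjustment is 14 ≥ 14, so +5): 14 + 5 = 19.
§7 does not apply.
§8 applies (level before this adjustment is 19 < 20, so +1): 19 + 1 = 20.
Final offense level: 20.
Criminal history: 17 prior points → Category Extensive (16+).
Level 20 falls in the 16-23 band.
Grid: Level 16-23 × Category Extensive = 164-208 weeks.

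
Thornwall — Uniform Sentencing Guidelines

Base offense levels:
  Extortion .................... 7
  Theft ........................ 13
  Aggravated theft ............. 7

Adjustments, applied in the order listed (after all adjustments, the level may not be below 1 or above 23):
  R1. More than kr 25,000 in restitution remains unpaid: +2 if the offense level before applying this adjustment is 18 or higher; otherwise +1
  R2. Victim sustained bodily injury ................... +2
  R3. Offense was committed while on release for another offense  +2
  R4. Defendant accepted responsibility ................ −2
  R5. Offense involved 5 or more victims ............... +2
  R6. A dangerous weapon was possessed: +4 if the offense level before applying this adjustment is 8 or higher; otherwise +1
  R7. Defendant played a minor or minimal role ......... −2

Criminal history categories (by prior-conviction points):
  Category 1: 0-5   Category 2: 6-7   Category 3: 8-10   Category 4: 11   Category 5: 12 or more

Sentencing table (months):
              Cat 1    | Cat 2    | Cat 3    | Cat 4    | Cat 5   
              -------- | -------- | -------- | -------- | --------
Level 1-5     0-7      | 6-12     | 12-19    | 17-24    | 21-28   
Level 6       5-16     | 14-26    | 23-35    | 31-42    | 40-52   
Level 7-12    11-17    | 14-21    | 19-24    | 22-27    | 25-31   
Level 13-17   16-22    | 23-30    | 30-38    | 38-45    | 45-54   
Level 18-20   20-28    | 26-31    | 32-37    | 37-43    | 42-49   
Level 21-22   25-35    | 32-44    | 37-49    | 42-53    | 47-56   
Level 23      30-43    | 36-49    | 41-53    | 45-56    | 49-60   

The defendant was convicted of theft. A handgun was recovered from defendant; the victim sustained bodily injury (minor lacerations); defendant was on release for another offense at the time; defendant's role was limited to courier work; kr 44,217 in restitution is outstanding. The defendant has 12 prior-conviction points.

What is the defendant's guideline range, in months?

Base offense level for theft: 13.
R1 applies (level before this adjustment is 13 < 18, so +1): 13 + 1 = 14.
R2 applies: 14 + 2 = 16.
R3 applies: 16 + 2 = 18.
R5 does not apply.
R6 applies (level before this adjustment is 18 ≥ 8, so +4): 18 + 4 = 22.
R7 applies: 22 − 2 = 20.
Final offense level: 20.
Criminal history: 12 prior points → Category 5 (12+).
Level 20 falls in the 18-20 band.
Grid: Level 18-20 × Category 5 = 42-49 months.

42-49 months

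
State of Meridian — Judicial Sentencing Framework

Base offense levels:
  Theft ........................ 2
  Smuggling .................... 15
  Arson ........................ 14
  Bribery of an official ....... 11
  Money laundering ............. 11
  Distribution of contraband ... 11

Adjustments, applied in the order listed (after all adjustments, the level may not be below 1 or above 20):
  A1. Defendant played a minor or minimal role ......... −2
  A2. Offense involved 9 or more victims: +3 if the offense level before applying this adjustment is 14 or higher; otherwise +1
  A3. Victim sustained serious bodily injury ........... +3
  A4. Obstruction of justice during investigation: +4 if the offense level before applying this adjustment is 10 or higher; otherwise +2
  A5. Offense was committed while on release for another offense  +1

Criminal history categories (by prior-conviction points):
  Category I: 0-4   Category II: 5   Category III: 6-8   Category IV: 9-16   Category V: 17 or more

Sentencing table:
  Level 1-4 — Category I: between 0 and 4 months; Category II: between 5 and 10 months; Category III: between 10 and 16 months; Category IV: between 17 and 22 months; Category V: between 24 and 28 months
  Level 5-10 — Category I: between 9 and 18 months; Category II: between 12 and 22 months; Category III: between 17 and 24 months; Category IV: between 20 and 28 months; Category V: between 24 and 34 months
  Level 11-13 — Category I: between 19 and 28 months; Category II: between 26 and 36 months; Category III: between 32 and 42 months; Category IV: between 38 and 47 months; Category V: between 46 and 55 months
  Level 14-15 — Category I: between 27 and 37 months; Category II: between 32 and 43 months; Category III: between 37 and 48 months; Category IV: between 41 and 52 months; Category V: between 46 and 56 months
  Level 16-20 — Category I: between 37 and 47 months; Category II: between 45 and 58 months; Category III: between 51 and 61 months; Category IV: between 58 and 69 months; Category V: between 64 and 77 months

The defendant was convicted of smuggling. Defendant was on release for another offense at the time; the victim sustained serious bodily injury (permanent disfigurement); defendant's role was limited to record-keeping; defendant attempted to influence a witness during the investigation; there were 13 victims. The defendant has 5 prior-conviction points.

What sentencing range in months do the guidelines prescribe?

Base offense level for smuggling: 15.
A1 applies: 15 − 2 = 13.
A2 applies (level before this adjustment is 13 < 14, so +1): 13 + 1 = 14.
A3 applies: 14 + 3 = 17.
A4 applies (level before this adjustment is 17 ≥ 10, so +4): 17 + 4 = 21.
A5 applies: 21 + 1 = 22.
Level 22 exceeds the maximum of 20; capped at 20.
Final offense level: 20.
Criminal history: 5 prior points → Category II (5).
Level 20 falls in the 16-20 band.
Grid: Level 16-20 × Category II = 45-58 months.

45-58 months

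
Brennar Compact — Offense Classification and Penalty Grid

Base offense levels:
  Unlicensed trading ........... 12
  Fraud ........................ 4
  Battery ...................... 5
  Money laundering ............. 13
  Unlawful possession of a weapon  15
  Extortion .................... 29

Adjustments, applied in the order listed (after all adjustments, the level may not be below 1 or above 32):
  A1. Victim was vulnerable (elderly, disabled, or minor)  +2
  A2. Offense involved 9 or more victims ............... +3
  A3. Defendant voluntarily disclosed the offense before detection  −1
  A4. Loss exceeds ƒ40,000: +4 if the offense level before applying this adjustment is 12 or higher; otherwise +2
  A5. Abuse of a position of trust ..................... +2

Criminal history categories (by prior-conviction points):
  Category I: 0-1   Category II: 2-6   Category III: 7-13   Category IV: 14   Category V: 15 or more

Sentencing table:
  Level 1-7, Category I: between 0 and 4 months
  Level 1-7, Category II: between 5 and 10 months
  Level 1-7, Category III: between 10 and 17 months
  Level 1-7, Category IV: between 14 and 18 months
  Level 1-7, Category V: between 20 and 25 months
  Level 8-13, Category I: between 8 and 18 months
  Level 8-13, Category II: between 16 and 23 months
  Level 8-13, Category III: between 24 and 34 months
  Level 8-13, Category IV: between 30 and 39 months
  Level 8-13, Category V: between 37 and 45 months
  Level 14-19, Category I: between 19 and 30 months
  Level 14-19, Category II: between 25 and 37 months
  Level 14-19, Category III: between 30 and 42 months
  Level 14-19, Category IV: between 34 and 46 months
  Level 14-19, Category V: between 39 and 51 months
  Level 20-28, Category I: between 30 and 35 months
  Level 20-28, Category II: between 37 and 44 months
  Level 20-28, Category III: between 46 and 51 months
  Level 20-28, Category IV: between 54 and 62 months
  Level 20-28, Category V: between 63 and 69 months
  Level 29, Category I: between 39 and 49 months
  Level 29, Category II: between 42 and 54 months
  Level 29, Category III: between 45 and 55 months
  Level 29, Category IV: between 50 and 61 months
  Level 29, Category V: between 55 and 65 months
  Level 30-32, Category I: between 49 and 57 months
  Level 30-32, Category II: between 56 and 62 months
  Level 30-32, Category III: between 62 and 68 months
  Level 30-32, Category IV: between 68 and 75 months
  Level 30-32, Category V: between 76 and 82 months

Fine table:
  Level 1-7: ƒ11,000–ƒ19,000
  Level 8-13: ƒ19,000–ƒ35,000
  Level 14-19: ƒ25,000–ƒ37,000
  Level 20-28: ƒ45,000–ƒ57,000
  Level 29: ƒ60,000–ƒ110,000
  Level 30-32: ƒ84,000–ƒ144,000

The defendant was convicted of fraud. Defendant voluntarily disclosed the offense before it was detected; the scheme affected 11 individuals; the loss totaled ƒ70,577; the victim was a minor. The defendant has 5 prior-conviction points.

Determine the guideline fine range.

ƒ19,000–ƒ35,000

Base offense level for fraud: 4.
A1 applies: 4 + 2 = 6.
A2 applies: 6 + 3 = 9.
A3 applies: 9 − 1 = 8.
A4 applies (level before this adjustment is 8 < 12, so +2): 8 + 2 = 10.
Final offense level: 10.
Level 10 falls in the 8-13 band.
Fine table: Level 8-13 → ƒ19,000–ƒ35,000.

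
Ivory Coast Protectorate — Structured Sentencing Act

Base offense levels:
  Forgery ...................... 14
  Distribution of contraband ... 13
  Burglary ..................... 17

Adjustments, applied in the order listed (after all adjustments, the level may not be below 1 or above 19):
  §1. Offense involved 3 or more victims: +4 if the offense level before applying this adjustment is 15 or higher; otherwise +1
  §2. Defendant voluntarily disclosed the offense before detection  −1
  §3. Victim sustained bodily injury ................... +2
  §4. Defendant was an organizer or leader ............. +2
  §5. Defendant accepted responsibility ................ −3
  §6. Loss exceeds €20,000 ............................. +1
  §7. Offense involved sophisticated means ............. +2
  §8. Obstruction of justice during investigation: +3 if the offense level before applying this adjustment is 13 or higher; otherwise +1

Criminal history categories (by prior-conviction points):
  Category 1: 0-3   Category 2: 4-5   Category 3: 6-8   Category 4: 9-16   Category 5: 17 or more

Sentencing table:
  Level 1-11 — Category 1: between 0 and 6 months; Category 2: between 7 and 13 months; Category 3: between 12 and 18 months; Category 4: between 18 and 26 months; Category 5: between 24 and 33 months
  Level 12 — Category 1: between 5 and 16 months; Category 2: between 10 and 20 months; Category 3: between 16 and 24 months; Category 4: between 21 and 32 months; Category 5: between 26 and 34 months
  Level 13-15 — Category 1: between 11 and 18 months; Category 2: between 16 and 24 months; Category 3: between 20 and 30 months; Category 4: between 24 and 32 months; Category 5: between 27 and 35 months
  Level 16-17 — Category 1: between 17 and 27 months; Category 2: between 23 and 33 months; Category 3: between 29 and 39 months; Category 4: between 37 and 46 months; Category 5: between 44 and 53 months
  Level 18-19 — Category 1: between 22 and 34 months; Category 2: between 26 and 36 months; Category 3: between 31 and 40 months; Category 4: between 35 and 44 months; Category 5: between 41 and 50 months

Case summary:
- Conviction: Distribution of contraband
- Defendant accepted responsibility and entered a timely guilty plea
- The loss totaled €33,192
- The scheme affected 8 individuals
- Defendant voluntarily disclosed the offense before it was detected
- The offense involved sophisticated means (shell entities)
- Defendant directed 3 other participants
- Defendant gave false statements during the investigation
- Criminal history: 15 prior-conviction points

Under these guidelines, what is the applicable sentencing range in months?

Base offense level for distribution of contraband: 13.
§1 applies (level before this adjustment is 13 < 15, so +1): 13 + 1 = 14.
§2 applies: 14 − 1 = 13.
§3 does not apply.
§4 applies: 13 + 2 = 15.
§5 applies: 15 − 3 = 12.
§6 applies: 12 + 1 = 13.
§7 applies: 13 + 2 = 15.
§8 applies (level before this adjustment is 15 ≥ 13, so +3): 15 + 3 = 18.
Final offense level: 18.
Criminal history: 15 prior points → Category 4 (9-16).
Level 18 falls in the 18-19 band.
Grid: Level 18-19 × Category 4 = 35-44 months.

35-44 months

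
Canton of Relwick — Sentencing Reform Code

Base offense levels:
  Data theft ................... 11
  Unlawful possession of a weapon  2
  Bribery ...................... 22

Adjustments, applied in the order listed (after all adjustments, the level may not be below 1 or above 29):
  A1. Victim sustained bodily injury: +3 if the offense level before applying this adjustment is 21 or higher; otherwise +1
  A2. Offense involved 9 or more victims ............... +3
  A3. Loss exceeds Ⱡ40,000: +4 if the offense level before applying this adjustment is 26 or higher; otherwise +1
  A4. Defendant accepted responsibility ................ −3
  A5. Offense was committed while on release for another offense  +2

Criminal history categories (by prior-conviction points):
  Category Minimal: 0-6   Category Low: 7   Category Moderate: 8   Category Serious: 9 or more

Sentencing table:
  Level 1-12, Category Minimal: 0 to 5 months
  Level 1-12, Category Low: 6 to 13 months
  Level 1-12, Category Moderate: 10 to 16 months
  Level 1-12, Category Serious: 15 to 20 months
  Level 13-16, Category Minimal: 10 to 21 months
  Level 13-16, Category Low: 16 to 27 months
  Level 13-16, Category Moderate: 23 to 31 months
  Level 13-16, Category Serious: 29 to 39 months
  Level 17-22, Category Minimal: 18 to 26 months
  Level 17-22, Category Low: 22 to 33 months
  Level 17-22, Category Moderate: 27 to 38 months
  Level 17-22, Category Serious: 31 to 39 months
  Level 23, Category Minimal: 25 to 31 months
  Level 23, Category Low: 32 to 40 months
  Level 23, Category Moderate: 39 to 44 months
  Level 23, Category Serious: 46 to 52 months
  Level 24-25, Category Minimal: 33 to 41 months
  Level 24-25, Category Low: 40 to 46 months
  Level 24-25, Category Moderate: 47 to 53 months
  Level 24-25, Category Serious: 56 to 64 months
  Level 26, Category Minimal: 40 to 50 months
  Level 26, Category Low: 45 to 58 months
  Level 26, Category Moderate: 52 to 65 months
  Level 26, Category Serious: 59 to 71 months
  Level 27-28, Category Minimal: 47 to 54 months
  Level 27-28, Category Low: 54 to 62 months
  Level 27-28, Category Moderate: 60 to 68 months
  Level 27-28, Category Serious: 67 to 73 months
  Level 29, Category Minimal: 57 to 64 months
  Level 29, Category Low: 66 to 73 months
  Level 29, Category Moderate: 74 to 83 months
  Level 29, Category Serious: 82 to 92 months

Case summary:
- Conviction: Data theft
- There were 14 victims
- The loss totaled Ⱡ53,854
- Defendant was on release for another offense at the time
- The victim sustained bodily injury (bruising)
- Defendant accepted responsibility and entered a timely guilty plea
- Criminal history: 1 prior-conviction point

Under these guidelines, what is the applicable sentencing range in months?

Base offense level for data theft: 11.
A1 applies (level before this adjustment is 11 < 21, so +1): 11 + 1 = 12.
A2 applies: 12 + 3 = 15.
A3 applies (level before this adjustment is 15 < 26, so +1): 15 + 1 = 16.
A4 applies: 16 − 3 = 13.
A5 applies: 13 + 2 = 15.
Final offense level: 15.
Criminal history: 1 prior point → Category Minimal (0-6).
Level 15 falls in the 13-16 band.
Grid: Level 13-16 × Category Minimal = 10-21 months.

10-21 months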